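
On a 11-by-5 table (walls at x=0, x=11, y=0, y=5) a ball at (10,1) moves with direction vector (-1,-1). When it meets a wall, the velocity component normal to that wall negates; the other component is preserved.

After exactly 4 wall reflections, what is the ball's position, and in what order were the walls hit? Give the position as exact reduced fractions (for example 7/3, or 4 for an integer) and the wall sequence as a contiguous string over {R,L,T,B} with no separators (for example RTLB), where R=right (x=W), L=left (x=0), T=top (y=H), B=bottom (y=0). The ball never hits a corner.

1. t=1 → B at (9,0); v=(-1,1)
2. t=5 → T at (4,5); v=(-1,-1)
3. t=4 → L at (0,1); v=(1,-1)
4. t=1 → B at (1,0); v=(1,1)

Final position: (1,0)
Wall sequence: BTLB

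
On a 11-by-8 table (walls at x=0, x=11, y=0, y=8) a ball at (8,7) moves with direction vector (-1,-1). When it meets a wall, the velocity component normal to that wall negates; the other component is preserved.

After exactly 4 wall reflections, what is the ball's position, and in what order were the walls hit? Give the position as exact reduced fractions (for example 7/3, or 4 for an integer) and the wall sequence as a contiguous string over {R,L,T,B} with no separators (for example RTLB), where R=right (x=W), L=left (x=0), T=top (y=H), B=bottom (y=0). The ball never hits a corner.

Final position: (11,4)
Wall sequence: BLTR

1. t=7 → B at (1,0); v=(-1,1)
2. t=1 → L at (0,1); v=(1,1)
3. t=7 → T at (7,8); v=(1,-1)
4. t=4 → R at (11,4); v=(-1,-1)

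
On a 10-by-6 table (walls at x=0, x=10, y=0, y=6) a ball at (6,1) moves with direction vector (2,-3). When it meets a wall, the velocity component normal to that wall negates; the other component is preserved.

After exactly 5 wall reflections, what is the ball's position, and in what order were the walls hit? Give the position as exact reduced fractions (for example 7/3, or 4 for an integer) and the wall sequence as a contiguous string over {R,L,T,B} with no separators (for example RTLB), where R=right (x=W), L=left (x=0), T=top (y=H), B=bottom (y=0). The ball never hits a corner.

1. t=1/3 → B at (20/3,0); v=(2,3)
2. t=5/3 → R at (10,5); v=(-2,3)
3. t=1/3 → T at (28/3,6); v=(-2,-3)
4. t=2 → B at (16/3,0); v=(-2,3)
5. t=2 → T at (4/3,6); v=(-2,-3)

Final position: (4/3,6)
Wall sequence: BRTBT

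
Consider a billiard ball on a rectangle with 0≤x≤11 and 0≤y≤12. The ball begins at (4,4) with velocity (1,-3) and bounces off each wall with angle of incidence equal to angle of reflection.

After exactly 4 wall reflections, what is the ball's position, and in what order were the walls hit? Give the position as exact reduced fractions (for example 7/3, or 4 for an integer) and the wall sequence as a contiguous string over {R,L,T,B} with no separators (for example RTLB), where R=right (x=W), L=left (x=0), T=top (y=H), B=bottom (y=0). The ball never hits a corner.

Final position: (26/3,0)
Wall sequence: BTRB

1. t=4/3 → B at (16/3,0); v=(1,3)
2. t=4 → T at (28/3,12); v=(1,-3)
3. t=5/3 → R at (11,7); v=(-1,-3)
4. t=7/3 → B at (26/3,0); v=(-1,3)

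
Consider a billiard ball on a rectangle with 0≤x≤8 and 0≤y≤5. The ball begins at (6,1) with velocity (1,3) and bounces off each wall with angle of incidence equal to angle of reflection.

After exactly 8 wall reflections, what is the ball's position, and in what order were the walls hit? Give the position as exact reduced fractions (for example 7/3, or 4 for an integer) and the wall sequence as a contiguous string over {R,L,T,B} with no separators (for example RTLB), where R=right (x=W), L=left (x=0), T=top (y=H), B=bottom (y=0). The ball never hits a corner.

1. t=4/3 → T at (22/3,5); v=(1,-3)
2. t=2/3 → R at (8,3); v=(-1,-3)
3. t=1 → B at (7,0); v=(-1,3)
4. t=5/3 → T at (16/3,5); v=(-1,-3)
5. t=5/3 → B at (11/3,0); v=(-1,3)
6. t=5/3 → T at (2,5); v=(-1,-3)
7. t=5/3 → B at (1/3,0); v=(-1,3)
8. t=1/3 → L at (0,1); v=(1,3)

Final position: (0,1)
Wall sequence: TRBTBTBL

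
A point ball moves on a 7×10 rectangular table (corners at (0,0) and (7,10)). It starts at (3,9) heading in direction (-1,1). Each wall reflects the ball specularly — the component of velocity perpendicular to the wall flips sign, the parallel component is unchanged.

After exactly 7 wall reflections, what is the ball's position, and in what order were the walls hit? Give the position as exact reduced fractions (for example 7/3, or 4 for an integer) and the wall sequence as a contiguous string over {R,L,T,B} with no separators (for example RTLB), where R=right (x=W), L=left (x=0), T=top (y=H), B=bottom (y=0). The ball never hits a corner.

Final position: (7,7)
Wall sequence: TLRBLTR

1. t=1 → T at (2,10); v=(-1,-1)
2. t=2 → L at (0,8); v=(1,-1)
3. t=7 → R at (7,1); v=(-1,-1)
4. t=1 → B at (6,0); v=(-1,1)
5. t=6 → L at (0,6); v=(1,1)
6. t=4 → T at (4,10); v=(1,-1)
7. t=3 → R at (7,7); v=(-1,-1)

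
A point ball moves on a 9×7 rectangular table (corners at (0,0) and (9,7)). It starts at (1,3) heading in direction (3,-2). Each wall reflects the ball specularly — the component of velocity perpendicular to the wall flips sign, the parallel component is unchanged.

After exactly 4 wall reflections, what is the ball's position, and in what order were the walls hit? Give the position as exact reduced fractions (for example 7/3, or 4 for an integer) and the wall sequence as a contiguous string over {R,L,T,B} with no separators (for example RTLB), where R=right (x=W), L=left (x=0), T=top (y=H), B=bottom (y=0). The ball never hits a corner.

1. t=3/2 → B at (11/2,0); v=(3,2)
2. t=7/6 → R at (9,7/3); v=(-3,2)
3. t=7/3 → T at (2,7); v=(-3,-2)
4. t=2/3 → L at (0,17/3); v=(3,-2)

Final position: (0,17/3)
Wall sequence: BRTL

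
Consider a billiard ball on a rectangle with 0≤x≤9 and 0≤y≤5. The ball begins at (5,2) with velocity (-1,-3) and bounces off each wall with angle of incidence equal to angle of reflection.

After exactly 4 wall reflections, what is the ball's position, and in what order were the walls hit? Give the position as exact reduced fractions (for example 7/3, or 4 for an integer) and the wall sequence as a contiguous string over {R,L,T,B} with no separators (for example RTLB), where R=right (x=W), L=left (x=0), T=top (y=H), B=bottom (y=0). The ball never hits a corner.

Final position: (0,3)
Wall sequence: BTBL

1. t=2/3 → B at (13/3,0); v=(-1,3)
2. t=5/3 → T at (8/3,5); v=(-1,-3)
3. t=5/3 → B at (1,0); v=(-1,3)
4. t=1 → L at (0,3); v=(1,3)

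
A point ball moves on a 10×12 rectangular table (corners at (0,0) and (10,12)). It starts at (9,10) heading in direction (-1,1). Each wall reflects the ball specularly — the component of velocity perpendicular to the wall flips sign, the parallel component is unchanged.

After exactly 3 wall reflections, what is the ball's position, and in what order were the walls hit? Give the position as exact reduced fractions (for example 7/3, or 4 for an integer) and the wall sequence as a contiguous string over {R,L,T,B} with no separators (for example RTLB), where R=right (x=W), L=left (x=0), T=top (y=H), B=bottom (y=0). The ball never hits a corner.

Final position: (5,0)
Wall sequence: TLB

1. t=2 → T at (7,12); v=(-1,-1)
2. t=7 → L at (0,5); v=(1,-1)
3. t=5 → B at (5,0); v=(1,1)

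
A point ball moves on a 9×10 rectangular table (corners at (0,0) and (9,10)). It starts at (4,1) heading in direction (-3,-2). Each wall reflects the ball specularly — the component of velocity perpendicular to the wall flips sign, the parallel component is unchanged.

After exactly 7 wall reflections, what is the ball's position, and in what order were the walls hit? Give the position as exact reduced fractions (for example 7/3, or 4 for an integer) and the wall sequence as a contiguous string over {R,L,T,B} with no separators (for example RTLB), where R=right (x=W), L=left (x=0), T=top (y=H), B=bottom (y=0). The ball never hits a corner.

1. t=1/2 → B at (5/2,0); v=(-3,2)
2. t=5/6 → L at (0,5/3); v=(3,2)
3. t=3 → R at (9,23/3); v=(-3,2)
4. t=7/6 → T at (11/2,10); v=(-3,-2)
5. t=11/6 → L at (0,19/3); v=(3,-2)
6. t=3 → R at (9,1/3); v=(-3,-2)
7. t=1/6 → B at (17/2,0); v=(-3,2)

Final position: (17/2,0)
Wall sequence: BLRTLRB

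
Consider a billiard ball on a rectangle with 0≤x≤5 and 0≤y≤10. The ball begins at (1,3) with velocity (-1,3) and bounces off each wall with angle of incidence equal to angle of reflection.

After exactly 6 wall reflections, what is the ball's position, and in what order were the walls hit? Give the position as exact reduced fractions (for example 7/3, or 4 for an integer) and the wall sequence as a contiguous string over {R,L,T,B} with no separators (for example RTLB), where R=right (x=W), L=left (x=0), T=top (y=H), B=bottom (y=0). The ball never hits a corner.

Final position: (0,4)
Wall sequence: LTBRTL

1. t=1 → L at (0,6); v=(1,3)
2. t=4/3 → T at (4/3,10); v=(1,-3)
3. t=10/3 → B at (14/3,0); v=(1,3)
4. t=1/3 → R at (5,1); v=(-1,3)
5. t=3 → T at (2,10); v=(-1,-3)
6. t=2 → L at (0,4); v=(1,-3)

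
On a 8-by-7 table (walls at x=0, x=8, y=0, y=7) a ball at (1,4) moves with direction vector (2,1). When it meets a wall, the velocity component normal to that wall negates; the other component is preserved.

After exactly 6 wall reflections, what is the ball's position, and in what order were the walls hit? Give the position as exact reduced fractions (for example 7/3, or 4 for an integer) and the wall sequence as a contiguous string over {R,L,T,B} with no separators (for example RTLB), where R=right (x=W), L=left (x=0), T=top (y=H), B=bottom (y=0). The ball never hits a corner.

Final position: (0,11/2)
Wall sequence: TRLBRL

1. t=3 → T at (7,7); v=(2,-1)
2. t=1/2 → R at (8,13/2); v=(-2,-1)
3. t=4 → L at (0,5/2); v=(2,-1)
4. t=5/2 → B at (5,0); v=(2,1)
5. t=3/2 → R at (8,3/2); v=(-2,1)
6. t=4 → L at (0,11/2); v=(2,1)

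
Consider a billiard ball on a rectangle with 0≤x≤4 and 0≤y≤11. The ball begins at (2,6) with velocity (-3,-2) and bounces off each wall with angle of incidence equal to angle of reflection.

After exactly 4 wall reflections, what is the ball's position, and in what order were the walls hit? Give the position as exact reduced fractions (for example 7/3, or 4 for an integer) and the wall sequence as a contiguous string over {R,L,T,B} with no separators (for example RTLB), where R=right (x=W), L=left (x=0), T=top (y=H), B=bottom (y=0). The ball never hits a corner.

Final position: (0,2/3)
Wall sequence: LRBL

1. t=2/3 → L at (0,14/3); v=(3,-2)
2. t=4/3 → R at (4,2); v=(-3,-2)
3. t=1 → B at (1,0); v=(-3,2)
4. t=1/3 → L at (0,2/3); v=(3,2)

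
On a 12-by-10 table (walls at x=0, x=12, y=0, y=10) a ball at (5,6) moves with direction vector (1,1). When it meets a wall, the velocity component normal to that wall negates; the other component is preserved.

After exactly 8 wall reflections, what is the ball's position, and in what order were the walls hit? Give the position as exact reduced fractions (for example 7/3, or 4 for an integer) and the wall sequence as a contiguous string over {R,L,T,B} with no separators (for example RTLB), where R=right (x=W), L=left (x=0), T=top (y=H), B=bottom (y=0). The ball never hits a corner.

Final position: (0,9)
Wall sequence: TRBLTRBL

1. t=4 → T at (9,10); v=(1,-1)
2. t=3 → R at (12,7); v=(-1,-1)
3. t=7 → B at (5,0); v=(-1,1)
4. t=5 → L at (0,5); v=(1,1)
5. t=5 → T at (5,10); v=(1,-1)
6. t=7 → R at (12,3); v=(-1,-1)
7. t=3 → B at (9,0); v=(-1,1)
8. t=9 → L at (0,9); v=(1,1)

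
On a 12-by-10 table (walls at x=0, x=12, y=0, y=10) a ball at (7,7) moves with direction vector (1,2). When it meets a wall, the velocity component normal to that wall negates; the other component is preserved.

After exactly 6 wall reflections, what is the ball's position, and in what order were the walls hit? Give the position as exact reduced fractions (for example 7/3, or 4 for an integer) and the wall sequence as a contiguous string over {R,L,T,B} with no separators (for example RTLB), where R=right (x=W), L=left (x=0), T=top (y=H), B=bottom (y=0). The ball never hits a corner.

Final position: (0,1)
Wall sequence: TRBTBL

1. t=3/2 → T at (17/2,10); v=(1,-2)
2. t=7/2 → R at (12,3); v=(-1,-2)
3. t=3/2 → B at (21/2,0); v=(-1,2)
4. t=5 → T at (11/2,10); v=(-1,-2)
5. t=5 → B at (1/2,0); v=(-1,2)
6. t=1/2 → L at (0,1); v=(1,2)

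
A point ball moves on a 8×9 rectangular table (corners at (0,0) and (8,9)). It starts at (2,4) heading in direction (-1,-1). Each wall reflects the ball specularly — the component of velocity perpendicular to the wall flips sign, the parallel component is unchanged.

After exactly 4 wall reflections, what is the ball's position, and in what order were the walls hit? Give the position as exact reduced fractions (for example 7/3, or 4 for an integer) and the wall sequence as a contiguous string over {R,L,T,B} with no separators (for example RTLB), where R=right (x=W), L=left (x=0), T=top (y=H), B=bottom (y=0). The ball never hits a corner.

1. t=2 → L at (0,2); v=(1,-1)
2. t=2 → B at (2,0); v=(1,1)
3. t=6 → R at (8,6); v=(-1,1)
4. t=3 → T at (5,9); v=(-1,-1)

Final position: (5,9)
Wall sequence: LBRT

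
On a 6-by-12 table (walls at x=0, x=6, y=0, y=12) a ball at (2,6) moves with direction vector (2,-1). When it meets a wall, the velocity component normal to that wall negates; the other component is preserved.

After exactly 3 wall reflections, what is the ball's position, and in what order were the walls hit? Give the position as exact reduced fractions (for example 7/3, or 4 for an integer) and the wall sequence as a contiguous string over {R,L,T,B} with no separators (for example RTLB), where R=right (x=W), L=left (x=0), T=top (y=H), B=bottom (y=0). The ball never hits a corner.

Final position: (2,0)
Wall sequence: RLB

1. t=2 → R at (6,4); v=(-2,-1)
2. t=3 → L at (0,1); v=(2,-1)
3. t=1 → B at (2,0); v=(2,1)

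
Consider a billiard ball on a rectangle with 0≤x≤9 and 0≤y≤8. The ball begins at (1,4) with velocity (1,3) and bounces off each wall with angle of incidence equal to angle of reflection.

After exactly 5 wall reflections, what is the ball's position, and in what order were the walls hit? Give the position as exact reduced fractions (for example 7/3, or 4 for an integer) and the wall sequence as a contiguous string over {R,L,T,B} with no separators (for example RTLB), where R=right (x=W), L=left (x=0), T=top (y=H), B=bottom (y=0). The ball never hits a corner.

Final position: (23/3,0)
Wall sequence: TBTRB

1. t=4/3 → T at (7/3,8); v=(1,-3)
2. t=8/3 → B at (5,0); v=(1,3)
3. t=8/3 → T at (23/3,8); v=(1,-3)
4. t=4/3 → R at (9,4); v=(-1,-3)
5. t=4/3 → B at (23/3,0); v=(-1,3)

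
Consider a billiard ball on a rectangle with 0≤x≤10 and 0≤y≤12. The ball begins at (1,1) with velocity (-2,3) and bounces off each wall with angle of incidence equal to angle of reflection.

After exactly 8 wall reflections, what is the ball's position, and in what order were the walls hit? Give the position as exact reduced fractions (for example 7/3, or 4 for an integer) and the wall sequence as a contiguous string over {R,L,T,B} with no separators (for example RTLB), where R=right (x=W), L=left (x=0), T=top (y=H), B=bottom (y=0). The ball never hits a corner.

Final position: (29/3,0)
Wall sequence: LTRBLTRB

1. t=1/2 → L at (0,5/2); v=(2,3)
2. t=19/6 → T at (19/3,12); v=(2,-3)
3. t=11/6 → R at (10,13/2); v=(-2,-3)
4. t=13/6 → B at (17/3,0); v=(-2,3)
5. t=17/6 → L at (0,17/2); v=(2,3)
6. t=7/6 → T at (7/3,12); v=(2,-3)
7. t=23/6 → R at (10,1/2); v=(-2,-3)
8. t=1/6 → B at (29/3,0); v=(-2,3)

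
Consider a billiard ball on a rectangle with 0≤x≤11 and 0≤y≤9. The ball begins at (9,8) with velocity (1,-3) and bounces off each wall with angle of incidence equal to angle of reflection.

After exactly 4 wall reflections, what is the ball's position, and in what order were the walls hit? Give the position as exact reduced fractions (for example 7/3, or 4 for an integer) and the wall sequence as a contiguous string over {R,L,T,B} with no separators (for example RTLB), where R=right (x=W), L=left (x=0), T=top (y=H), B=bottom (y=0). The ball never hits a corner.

1. t=2 → R at (11,2); v=(-1,-3)
2. t=2/3 → B at (31/3,0); v=(-1,3)
3. t=3 → T at (22/3,9); v=(-1,-3)
4. t=3 → B at (13/3,0); v=(-1,3)

Final position: (13/3,0)
Wall sequence: RBTB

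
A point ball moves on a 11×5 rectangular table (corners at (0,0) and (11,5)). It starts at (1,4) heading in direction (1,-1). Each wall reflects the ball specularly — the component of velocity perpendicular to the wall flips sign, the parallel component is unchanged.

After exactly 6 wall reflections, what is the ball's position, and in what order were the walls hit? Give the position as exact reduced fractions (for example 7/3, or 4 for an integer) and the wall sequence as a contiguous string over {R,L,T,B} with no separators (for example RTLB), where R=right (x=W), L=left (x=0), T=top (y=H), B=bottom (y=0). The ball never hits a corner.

1. t=4 → B at (5,0); v=(1,1)
2. t=5 → T at (10,5); v=(1,-1)
3. t=1 → R at (11,4); v=(-1,-1)
4. t=4 → B at (7,0); v=(-1,1)
5. t=5 → T at (2,5); v=(-1,-1)
6. t=2 → L at (0,3); v=(1,-1)

Final position: (0,3)
Wall sequence: BTRBTL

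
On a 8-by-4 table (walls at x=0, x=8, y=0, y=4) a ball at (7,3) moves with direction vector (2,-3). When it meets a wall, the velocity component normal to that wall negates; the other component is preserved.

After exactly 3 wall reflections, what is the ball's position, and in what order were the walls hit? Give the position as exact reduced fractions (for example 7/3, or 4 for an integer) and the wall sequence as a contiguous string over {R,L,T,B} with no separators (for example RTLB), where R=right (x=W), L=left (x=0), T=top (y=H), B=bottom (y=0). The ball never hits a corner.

Final position: (13/3,4)
Wall sequence: RBT

1. t=1/2 → R at (8,3/2); v=(-2,-3)
2. t=1/2 → B at (7,0); v=(-2,3)
3. t=4/3 → T at (13/3,4); v=(-2,-3)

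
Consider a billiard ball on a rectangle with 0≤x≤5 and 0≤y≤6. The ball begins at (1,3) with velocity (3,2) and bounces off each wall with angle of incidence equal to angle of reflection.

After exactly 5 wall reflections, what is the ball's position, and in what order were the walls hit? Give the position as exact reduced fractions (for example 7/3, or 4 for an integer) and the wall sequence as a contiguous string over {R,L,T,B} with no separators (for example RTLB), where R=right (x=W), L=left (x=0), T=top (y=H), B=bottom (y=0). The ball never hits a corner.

Final position: (5,1/3)
Wall sequence: RTLBR

1. t=4/3 → R at (5,17/3); v=(-3,2)
2. t=1/6 → T at (9/2,6); v=(-3,-2)
3. t=3/2 → L at (0,3); v=(3,-2)
4. t=3/2 → B at (9/2,0); v=(3,2)
5. t=1/6 → R at (5,1/3); v=(-3,2)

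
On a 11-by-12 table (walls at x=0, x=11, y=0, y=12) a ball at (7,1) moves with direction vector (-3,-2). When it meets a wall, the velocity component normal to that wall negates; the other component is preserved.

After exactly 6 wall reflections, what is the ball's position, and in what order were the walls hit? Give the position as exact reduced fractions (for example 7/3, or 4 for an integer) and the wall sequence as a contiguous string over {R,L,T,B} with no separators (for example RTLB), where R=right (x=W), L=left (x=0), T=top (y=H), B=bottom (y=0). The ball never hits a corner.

1. t=1/2 → B at (11/2,0); v=(-3,2)
2. t=11/6 → L at (0,11/3); v=(3,2)
3. t=11/3 → R at (11,11); v=(-3,2)
4. t=1/2 → T at (19/2,12); v=(-3,-2)
5. t=19/6 → L at (0,17/3); v=(3,-2)
6. t=17/6 → B at (17/2,0); v=(3,2)

Final position: (17/2,0)
Wall sequence: BLRTLB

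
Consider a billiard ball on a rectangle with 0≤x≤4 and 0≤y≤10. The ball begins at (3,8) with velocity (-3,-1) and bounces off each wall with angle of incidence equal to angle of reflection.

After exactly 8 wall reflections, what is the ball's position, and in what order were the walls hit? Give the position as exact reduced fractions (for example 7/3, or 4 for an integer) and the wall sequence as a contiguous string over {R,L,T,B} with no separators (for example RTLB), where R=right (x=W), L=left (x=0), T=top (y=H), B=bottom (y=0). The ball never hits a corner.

1. t=1 → L at (0,7); v=(3,-1)
2. t=4/3 → R at (4,17/3); v=(-3,-1)
3. t=4/3 → L at (0,13/3); v=(3,-1)
4. t=4/3 → R at (4,3); v=(-3,-1)
5. t=4/3 → L at (0,5/3); v=(3,-1)
6. t=4/3 → R at (4,1/3); v=(-3,-1)
7. t=1/3 → B at (3,0); v=(-3,1)
8. t=1 → L at (0,1); v=(3,1)

Final position: (0,1)
Wall sequence: LRLRLRBL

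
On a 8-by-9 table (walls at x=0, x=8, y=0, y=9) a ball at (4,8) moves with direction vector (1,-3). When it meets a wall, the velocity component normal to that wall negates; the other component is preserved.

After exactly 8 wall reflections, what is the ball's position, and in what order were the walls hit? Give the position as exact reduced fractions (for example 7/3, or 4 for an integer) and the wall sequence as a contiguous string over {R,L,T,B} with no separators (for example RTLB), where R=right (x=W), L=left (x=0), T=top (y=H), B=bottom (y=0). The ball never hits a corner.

Final position: (17/3,9)
Wall sequence: BRTBTLBT

1. t=8/3 → B at (20/3,0); v=(1,3)
2. t=4/3 → R at (8,4); v=(-1,3)
3. t=5/3 → T at (19/3,9); v=(-1,-3)
4. t=3 → B at (10/3,0); v=(-1,3)
5. t=3 → T at (1/3,9); v=(-1,-3)
6. t=1/3 → L at (0,8); v=(1,-3)
7. t=8/3 → B at (8/3,0); v=(1,3)
8. t=3 → T at (17/3,9); v=(1,-3)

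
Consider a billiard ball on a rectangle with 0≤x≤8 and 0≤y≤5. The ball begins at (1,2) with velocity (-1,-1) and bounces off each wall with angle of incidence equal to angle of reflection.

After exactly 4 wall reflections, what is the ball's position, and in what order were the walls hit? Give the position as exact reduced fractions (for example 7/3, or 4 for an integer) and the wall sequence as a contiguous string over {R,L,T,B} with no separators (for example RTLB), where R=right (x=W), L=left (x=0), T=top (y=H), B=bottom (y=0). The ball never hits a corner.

Final position: (8,3)
Wall sequence: LBTR

1. t=1 → L at (0,1); v=(1,-1)
2. t=1 → B at (1,0); v=(1,1)
3. t=5 → T at (6,5); v=(1,-1)
4. t=2 → R at (8,3); v=(-1,-1)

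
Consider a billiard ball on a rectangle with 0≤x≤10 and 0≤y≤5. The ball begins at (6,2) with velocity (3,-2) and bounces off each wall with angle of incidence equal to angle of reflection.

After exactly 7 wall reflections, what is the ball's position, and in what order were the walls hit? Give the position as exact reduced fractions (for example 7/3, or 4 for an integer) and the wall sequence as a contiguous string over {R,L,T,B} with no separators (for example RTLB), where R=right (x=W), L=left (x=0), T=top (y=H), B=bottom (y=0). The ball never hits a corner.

1. t=1 → B at (9,0); v=(3,2)
2. t=1/3 → R at (10,2/3); v=(-3,2)
3. t=13/6 → T at (7/2,5); v=(-3,-2)
4. t=7/6 → L at (0,8/3); v=(3,-2)
5. t=4/3 → B at (4,0); v=(3,2)
6. t=2 → R at (10,4); v=(-3,2)
7. t=1/2 → T at (17/2,5); v=(-3,-2)

Final position: (17/2,5)
Wall sequence: BRTLBRT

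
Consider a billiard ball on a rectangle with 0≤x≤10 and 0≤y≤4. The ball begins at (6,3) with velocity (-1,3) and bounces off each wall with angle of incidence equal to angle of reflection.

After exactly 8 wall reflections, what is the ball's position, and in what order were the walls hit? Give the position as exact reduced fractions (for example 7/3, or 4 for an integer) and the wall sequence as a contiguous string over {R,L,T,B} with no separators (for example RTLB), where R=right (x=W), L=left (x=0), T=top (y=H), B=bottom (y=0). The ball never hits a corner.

Final position: (7/3,4)
Wall sequence: TBTBTLBT

1. t=1/3 → T at (17/3,4); v=(-1,-3)
2. t=4/3 → B at (13/3,0); v=(-1,3)
3. t=4/3 → T at (3,4); v=(-1,-3)
4. t=4/3 → B at (5/3,0); v=(-1,3)
5. t=4/3 → T at (1/3,4); v=(-1,-3)
6. t=1/3 → L at (0,3); v=(1,-3)
7. t=1 → B at (1,0); v=(1,3)
8. t=4/3 → T at (7/3,4); v=(1,-3)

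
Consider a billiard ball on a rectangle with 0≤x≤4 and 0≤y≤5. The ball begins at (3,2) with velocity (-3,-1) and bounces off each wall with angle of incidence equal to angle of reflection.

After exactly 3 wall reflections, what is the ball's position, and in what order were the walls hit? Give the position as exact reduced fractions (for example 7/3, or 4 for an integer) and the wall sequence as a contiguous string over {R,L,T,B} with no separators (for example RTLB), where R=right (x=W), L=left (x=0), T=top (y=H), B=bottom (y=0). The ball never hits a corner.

Final position: (4,1/3)
Wall sequence: LBR

1. t=1 → L at (0,1); v=(3,-1)
2. t=1 → B at (3,0); v=(3,1)
3. t=1/3 → R at (4,1/3); v=(-3,1)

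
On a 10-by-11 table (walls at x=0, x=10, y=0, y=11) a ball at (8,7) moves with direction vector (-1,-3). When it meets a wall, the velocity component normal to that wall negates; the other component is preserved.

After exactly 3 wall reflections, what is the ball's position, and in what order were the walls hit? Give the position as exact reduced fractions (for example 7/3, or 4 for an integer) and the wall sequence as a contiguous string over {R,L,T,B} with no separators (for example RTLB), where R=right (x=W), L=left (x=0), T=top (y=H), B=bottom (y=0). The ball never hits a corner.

Final position: (0,5)
Wall sequence: BTL

1. t=7/3 → B at (17/3,0); v=(-1,3)
2. t=11/3 → T at (2,11); v=(-1,-3)
3. t=2 → L at (0,5); v=(1,-3)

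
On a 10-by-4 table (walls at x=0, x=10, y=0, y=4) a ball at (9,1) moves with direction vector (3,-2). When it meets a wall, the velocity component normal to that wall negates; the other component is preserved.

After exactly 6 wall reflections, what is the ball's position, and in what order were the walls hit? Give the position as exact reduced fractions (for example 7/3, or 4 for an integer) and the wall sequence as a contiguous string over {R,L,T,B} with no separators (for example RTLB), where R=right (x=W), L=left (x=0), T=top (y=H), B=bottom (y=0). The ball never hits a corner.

Final position: (17/2,4)
Wall sequence: RBTLBT

1. t=1/3 → R at (10,1/3); v=(-3,-2)
2. t=1/6 → B at (19/2,0); v=(-3,2)
3. t=2 → T at (7/2,4); v=(-3,-2)
4. t=7/6 → L at (0,5/3); v=(3,-2)
5. t=5/6 → B at (5/2,0); v=(3,2)
6. t=2 → T at (17/2,4); v=(3,-2)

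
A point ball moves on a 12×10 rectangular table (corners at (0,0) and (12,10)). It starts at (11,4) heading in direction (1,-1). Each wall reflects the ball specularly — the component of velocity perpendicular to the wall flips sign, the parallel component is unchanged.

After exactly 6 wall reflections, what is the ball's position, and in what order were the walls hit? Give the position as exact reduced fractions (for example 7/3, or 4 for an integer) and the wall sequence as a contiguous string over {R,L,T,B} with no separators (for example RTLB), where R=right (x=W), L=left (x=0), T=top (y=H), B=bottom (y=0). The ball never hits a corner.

1. t=1 → R at (12,3); v=(-1,-1)
2. t=3 → B at (9,0); v=(-1,1)
3. t=9 → L at (0,9); v=(1,1)
4. t=1 → T at (1,10); v=(1,-1)
5. t=10 → B at (11,0); v=(1,1)
6. t=1 → R at (12,1); v=(-1,1)

Final position: (12,1)
Wall sequence: RBLTBR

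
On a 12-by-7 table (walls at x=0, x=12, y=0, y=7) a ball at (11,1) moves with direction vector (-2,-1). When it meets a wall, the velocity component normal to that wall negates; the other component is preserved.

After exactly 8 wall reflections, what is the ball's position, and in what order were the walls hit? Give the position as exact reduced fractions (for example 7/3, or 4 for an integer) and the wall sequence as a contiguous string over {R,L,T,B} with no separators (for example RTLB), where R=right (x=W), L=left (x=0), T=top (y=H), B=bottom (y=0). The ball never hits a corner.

1. t=1 → B at (9,0); v=(-2,1)
2. t=9/2 → L at (0,9/2); v=(2,1)
3. t=5/2 → T at (5,7); v=(2,-1)
4. t=7/2 → R at (12,7/2); v=(-2,-1)
5. t=7/2 → B at (5,0); v=(-2,1)
6. t=5/2 → L at (0,5/2); v=(2,1)
7. t=9/2 → T at (9,7); v=(2,-1)
8. t=3/2 → R at (12,11/2); v=(-2,-1)

Final position: (12,11/2)
Wall sequence: BLTRBLTR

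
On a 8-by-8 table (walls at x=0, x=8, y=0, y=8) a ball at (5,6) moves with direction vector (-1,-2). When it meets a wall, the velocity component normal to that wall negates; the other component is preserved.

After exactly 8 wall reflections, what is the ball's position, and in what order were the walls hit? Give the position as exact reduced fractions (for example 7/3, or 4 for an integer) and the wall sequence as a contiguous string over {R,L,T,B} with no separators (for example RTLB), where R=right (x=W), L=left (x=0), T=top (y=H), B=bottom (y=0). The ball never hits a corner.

Final position: (0,4)
Wall sequence: BLTBRTBL

1. t=3 → B at (2,0); v=(-1,2)
2. t=2 → L at (0,4); v=(1,2)
3. t=2 → T at (2,8); v=(1,-2)
4. t=4 → B at (6,0); v=(1,2)
5. t=2 → R at (8,4); v=(-1,2)
6. t=2 → T at (6,8); v=(-1,-2)
7. t=4 → B at (2,0); v=(-1,2)
8. t=2 → L at (0,4); v=(1,2)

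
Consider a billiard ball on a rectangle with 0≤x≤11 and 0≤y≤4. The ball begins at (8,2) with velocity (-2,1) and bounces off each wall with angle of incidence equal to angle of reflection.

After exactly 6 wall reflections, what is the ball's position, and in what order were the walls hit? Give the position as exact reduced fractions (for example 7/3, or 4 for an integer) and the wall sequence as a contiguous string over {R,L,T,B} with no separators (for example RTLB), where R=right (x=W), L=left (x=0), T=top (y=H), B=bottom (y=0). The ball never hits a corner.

Final position: (2,0)
Wall sequence: TLBRTB

1. t=2 → T at (4,4); v=(-2,-1)
2. t=2 → L at (0,2); v=(2,-1)
3. t=2 → B at (4,0); v=(2,1)
4. t=7/2 → R at (11,7/2); v=(-2,1)
5. t=1/2 → T at (10,4); v=(-2,-1)
6. t=4 → B at (2,0); v=(-2,1)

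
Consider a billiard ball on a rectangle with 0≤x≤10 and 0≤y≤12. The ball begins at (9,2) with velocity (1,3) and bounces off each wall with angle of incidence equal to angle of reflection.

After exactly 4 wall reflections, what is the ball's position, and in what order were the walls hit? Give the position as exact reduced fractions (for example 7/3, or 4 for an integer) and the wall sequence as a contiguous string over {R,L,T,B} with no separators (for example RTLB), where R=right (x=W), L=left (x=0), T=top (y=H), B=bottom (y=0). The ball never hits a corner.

Final position: (0,11)
Wall sequence: RTBL

1. t=1 → R at (10,5); v=(-1,3)
2. t=7/3 → T at (23/3,12); v=(-1,-3)
3. t=4 → B at (11/3,0); v=(-1,3)
4. t=11/3 → L at (0,11); v=(1,3)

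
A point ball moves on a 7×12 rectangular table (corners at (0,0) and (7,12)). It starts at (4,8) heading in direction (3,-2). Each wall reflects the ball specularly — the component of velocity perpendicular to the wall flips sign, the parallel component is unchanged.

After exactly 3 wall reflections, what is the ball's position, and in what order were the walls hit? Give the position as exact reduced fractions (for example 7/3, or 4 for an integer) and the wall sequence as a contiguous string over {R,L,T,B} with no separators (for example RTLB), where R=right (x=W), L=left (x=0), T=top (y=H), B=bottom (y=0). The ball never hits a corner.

1. t=1 → R at (7,6); v=(-3,-2)
2. t=7/3 → L at (0,4/3); v=(3,-2)
3. t=2/3 → B at (2,0); v=(3,2)

Final position: (2,0)
Wall sequence: RLB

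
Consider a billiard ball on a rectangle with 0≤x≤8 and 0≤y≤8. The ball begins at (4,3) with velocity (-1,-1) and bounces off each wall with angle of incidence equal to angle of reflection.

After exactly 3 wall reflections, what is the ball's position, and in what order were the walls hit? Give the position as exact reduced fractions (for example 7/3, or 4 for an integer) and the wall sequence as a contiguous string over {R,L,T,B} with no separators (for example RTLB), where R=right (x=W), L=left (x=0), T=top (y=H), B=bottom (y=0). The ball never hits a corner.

1. t=3 → B at (1,0); v=(-1,1)
2. t=1 → L at (0,1); v=(1,1)
3. t=7 → T at (7,8); v=(1,-1)

Final position: (7,8)
Wall sequence: BLT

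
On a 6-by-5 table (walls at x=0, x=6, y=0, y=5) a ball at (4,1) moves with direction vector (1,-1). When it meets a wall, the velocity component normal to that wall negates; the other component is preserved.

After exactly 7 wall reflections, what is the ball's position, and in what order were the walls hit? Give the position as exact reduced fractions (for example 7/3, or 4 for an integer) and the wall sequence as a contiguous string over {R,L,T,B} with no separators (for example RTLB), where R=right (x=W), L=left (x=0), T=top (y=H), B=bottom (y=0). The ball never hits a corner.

1. t=1 → B at (5,0); v=(1,1)
2. t=1 → R at (6,1); v=(-1,1)
3. t=4 → T at (2,5); v=(-1,-1)
4. t=2 → L at (0,3); v=(1,-1)
5. t=3 → B at (3,0); v=(1,1)
6. t=3 → R at (6,3); v=(-1,1)
7. t=2 → T at (4,5); v=(-1,-1)

Final position: (4,5)
Wall sequence: BRTLBRT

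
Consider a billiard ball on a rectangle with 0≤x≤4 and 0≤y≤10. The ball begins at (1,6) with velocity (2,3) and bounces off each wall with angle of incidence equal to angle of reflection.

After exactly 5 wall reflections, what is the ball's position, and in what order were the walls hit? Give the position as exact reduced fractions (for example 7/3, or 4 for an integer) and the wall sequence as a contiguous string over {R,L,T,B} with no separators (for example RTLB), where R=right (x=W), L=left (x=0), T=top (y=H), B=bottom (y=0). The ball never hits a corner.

1. t=4/3 → T at (11/3,10); v=(2,-3)
2. t=1/6 → R at (4,19/2); v=(-2,-3)
3. t=2 → L at (0,7/2); v=(2,-3)
4. t=7/6 → B at (7/3,0); v=(2,3)
5. t=5/6 → R at (4,5/2); v=(-2,3)

Final position: (4,5/2)
Wall sequence: TRLBR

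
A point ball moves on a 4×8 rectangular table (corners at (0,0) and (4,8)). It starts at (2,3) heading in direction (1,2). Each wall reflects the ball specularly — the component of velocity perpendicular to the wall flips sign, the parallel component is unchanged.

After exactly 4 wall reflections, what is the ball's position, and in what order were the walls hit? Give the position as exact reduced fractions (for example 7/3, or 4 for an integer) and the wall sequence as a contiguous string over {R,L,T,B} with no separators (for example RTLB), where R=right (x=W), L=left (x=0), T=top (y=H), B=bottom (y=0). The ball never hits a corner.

Final position: (1/2,0)
Wall sequence: RTLB

1. t=2 → R at (4,7); v=(-1,2)
2. t=1/2 → T at (7/2,8); v=(-1,-2)
3. t=7/2 → L at (0,1); v=(1,-2)
4. t=1/2 → B at (1/2,0); v=(1,2)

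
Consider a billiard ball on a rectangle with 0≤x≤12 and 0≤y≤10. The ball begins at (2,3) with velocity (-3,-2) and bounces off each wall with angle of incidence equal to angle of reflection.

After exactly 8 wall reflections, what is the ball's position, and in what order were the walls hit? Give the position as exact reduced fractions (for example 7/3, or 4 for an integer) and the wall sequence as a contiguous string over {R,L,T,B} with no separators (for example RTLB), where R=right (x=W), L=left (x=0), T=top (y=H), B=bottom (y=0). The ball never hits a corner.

1. t=2/3 → L at (0,5/3); v=(3,-2)
2. t=5/6 → B at (5/2,0); v=(3,2)
3. t=19/6 → R at (12,19/3); v=(-3,2)
4. t=11/6 → T at (13/2,10); v=(-3,-2)
5. t=13/6 → L at (0,17/3); v=(3,-2)
6. t=17/6 → B at (17/2,0); v=(3,2)
7. t=7/6 → R at (12,7/3); v=(-3,2)
8. t=23/6 → T at (1/2,10); v=(-3,-2)

Final position: (1/2,10)
Wall sequence: LBRTLBRT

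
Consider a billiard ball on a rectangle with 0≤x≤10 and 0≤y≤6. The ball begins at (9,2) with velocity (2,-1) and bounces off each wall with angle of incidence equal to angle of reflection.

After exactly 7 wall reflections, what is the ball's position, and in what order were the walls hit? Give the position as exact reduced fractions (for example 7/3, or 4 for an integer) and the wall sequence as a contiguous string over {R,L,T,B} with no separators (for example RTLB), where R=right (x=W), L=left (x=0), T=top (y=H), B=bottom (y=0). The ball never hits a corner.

Final position: (0,3/2)
Wall sequence: RBLTRBL

1. t=1/2 → R at (10,3/2); v=(-2,-1)
2. t=3/2 → B at (7,0); v=(-2,1)
3. t=7/2 → L at (0,7/2); v=(2,1)
4. t=5/2 → T at (5,6); v=(2,-1)
5. t=5/2 → R at (10,7/2); v=(-2,-1)
6. t=7/2 → B at (3,0); v=(-2,1)
7. t=3/2 → L at (0,3/2); v=(2,1)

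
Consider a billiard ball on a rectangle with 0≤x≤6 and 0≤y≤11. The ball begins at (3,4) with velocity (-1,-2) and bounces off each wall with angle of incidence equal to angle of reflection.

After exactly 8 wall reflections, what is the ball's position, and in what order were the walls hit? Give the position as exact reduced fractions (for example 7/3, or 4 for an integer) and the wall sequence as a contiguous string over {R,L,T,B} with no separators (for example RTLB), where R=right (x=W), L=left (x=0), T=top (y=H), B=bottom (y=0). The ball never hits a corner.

1. t=2 → B at (1,0); v=(-1,2)
2. t=1 → L at (0,2); v=(1,2)
3. t=9/2 → T at (9/2,11); v=(1,-2)
4. t=3/2 → R at (6,8); v=(-1,-2)
5. t=4 → B at (2,0); v=(-1,2)
6. t=2 → L at (0,4); v=(1,2)
7. t=7/2 → T at (7/2,11); v=(1,-2)
8. t=5/2 → R at (6,6); v=(-1,-2)

Final position: (6,6)
Wall sequence: BLTRBLTR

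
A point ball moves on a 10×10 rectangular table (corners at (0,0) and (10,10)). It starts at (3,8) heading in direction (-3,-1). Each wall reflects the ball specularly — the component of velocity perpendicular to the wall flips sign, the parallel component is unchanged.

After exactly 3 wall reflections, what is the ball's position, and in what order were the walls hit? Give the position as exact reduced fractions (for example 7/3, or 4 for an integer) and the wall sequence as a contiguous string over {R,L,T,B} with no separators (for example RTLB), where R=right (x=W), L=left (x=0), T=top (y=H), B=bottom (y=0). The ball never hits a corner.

1. t=1 → L at (0,7); v=(3,-1)
2. t=10/3 → R at (10,11/3); v=(-3,-1)
3. t=10/3 → L at (0,1/3); v=(3,-1)

Final position: (0,1/3)
Wall sequence: LRL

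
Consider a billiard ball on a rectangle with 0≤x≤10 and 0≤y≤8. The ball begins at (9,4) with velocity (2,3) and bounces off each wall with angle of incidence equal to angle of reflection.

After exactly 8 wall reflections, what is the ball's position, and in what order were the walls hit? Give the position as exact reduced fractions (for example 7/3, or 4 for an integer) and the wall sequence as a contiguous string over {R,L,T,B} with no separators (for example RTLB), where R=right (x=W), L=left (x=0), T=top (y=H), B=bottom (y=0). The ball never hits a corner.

Final position: (7,8)
Wall sequence: RTBLTBRT

1. t=1/2 → R at (10,11/2); v=(-2,3)
2. t=5/6 → T at (25/3,8); v=(-2,-3)
3. t=8/3 → B at (3,0); v=(-2,3)
4. t=3/2 → L at (0,9/2); v=(2,3)
5. t=7/6 → T at (7/3,8); v=(2,-3)
6. t=8/3 → B at (23/3,0); v=(2,3)
7. t=7/6 → R at (10,7/2); v=(-2,3)
8. t=3/2 → T at (7,8); v=(-2,-3)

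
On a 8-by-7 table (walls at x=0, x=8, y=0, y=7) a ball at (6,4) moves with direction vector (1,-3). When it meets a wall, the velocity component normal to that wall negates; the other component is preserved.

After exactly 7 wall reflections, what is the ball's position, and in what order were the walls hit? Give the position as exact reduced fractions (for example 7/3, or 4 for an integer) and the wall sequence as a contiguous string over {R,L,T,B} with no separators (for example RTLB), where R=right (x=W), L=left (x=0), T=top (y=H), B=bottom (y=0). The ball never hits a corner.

1. t=4/3 → B at (22/3,0); v=(1,3)
2. t=2/3 → R at (8,2); v=(-1,3)
3. t=5/3 → T at (19/3,7); v=(-1,-3)
4. t=7/3 → B at (4,0); v=(-1,3)
5. t=7/3 → T at (5/3,7); v=(-1,-3)
6. t=5/3 → L at (0,2); v=(1,-3)
7. t=2/3 → B at (2/3,0); v=(1,3)

Final position: (2/3,0)
Wall sequence: BRTBTLB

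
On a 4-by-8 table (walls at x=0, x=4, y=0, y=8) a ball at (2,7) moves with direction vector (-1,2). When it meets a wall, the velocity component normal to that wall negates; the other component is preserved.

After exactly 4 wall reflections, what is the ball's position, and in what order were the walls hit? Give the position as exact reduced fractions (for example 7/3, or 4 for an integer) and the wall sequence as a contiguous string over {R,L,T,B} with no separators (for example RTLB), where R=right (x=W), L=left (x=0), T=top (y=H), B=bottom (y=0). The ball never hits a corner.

Final position: (4,3)
Wall sequence: TLBR

1. t=1/2 → T at (3/2,8); v=(-1,-2)
2. t=3/2 → L at (0,5); v=(1,-2)
3. t=5/2 → B at (5/2,0); v=(1,2)
4. t=3/2 → R at (4,3); v=(-1,2)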